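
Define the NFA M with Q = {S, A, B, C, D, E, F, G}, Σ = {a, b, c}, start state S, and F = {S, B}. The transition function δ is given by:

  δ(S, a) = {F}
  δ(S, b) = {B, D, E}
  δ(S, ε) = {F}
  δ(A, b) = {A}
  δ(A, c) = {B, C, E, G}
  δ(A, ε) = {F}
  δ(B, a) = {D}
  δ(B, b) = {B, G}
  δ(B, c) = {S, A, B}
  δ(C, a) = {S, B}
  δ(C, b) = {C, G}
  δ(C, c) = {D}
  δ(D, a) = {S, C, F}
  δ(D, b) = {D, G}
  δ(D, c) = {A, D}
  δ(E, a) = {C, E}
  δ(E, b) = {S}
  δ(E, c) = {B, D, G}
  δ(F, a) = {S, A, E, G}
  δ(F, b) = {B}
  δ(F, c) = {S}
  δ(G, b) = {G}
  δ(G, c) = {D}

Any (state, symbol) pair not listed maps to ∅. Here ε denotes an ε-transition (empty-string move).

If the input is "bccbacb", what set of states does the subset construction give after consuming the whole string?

Start: ε-closure({S}) = {S, F}.
Read 'b': {S, F} → {B, D, E}.
Read 'c': {B, D, E} → {S, A, B, D, F, G}.
Read 'c': {S, A, B, D, F, G} → {S, A, B, C, D, E, F, G}.
Read 'b': {S, A, B, C, D, E, F, G} → {S, A, B, C, D, E, F, G}.
Read 'a': {S, A, B, C, D, E, F, G} → {S, A, B, C, D, E, F, G}.
Read 'c': {S, A, B, C, D, E, F, G} → {S, A, B, C, D, E, F, G}.
Read 'b': {S, A, B, C, D, E, F, G} → {S, A, B, C, D, E, F, G}.

{S, A, B, C, D, E, F, G}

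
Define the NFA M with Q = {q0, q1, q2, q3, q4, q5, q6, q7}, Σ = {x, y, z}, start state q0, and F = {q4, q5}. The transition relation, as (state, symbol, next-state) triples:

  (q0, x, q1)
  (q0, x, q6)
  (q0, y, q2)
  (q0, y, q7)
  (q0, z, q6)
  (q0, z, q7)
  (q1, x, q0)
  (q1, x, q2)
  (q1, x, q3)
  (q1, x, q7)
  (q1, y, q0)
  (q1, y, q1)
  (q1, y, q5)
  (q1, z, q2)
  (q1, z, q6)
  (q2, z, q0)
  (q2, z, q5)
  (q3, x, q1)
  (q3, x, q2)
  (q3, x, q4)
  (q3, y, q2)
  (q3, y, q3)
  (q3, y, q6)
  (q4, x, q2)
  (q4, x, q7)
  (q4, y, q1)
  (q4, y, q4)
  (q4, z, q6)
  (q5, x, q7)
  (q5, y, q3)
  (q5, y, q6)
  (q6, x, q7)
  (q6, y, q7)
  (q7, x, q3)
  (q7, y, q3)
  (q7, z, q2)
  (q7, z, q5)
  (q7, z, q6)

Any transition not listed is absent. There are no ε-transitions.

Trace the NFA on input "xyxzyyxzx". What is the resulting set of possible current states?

Start in {q0}.
Read 'x': q0→{q1, q6}; now {q1, q6}.
Read 'y': q1→{q0, q1, q5}, q6→{q7}; now {q0, q1, q5, q7}.
Read 'x': q0→{q1, q6}, q1→{q0, q2, q3, q7}, q5→{q7}, q7→{q3}; now {q0, q1, q2, q3, q6, q7}.
Read 'z': q0→{q6, q7}, q1→{q2, q6}, q2→{q0, q5}, q3→∅, q6→∅, q7→{q2, q5, q6}; now {q0, q2, q5, q6, q7}.
Read 'y': q0→{q2, q7}, q2→∅, q5→{q3, q6}, q6→{q7}, q7→{q3}; now {q2, q3, q6, q7}.
Read 'y': q2→∅, q3→{q2, q3, q6}, q6→{q7}, q7→{q3}; now {q2, q3, q6, q7}.
Read 'x': q2→∅, q3→{q1, q2, q4}, q6→{q7}, q7→{q3}; now {q1, q2, q3, q4, q7}.
Read 'z': q1→{q2, q6}, q2→{q0, q5}, q3→∅, q4→{q6}, q7→{q2, q5, q6}; now {q0, q2, q5, q6}.
Read 'x': q0→{q1, q6}, q2→∅, q5→{q7}, q6→{q7}; now {q1, q6, q7}.

{q1, q6, q7}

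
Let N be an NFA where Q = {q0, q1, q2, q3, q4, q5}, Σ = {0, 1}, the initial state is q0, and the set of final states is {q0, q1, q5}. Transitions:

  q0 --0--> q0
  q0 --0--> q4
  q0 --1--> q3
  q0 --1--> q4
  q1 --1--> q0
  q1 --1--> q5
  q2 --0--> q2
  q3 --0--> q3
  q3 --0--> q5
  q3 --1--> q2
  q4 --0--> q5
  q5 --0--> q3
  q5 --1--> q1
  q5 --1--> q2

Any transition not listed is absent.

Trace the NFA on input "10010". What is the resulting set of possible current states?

{q2}

Start in {q0}.
Read '1': {q0} → {q3, q4}.
Read '0': {q3, q4} → {q3, q5}.
Read '0': {q3, q5} → {q3, q5}.
Read '1': {q3, q5} → {q1, q2}.
Read '0': {q1, q2} → {q2}.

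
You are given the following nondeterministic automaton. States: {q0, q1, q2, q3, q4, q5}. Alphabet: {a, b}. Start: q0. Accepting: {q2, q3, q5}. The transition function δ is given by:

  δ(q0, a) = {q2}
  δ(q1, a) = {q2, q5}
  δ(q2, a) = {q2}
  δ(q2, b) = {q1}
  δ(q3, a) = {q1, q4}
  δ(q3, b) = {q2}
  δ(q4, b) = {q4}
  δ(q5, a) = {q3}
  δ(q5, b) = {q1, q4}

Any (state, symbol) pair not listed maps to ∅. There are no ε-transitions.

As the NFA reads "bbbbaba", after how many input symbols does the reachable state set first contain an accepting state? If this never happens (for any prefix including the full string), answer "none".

none

Start in {q0}.
Read 'b': q0→∅; now ∅.
The set is empty and remains empty for the remaining 6 symbols.
No reachable set along the way intersects F.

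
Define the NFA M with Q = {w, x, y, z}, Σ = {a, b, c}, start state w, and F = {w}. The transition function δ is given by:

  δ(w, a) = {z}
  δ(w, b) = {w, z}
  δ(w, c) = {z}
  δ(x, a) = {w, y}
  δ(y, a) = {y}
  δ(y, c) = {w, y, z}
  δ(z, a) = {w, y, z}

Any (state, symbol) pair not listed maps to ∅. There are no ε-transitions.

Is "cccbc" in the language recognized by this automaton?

Start in {w}.
Read 'c': w→{z}; now {z}.
Read 'c': z→∅; now ∅.
The set is empty and remains empty for the remaining 3 symbols.
The final set ∅ contains no accepting state.

No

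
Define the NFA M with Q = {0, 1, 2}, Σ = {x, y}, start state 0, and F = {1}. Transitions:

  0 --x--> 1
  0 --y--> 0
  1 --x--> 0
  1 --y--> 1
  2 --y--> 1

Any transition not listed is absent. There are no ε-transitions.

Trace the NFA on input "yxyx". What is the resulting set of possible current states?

Start in {0}.
Read 'y': 0→{0}; now {0}.
Read 'x': 0→{1}; now {1}.
Read 'y': 1→{1}; now {1}.
Read 'x': 1→{0}; now {0}.

{0}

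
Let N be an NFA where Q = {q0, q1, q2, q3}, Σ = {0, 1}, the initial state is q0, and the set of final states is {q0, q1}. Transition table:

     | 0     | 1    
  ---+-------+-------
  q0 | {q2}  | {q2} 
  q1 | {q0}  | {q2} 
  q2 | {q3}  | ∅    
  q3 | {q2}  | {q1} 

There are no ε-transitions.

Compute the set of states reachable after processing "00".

Start in {q0}.
Read '0': {q0} → {q2}.
Read '0': {q2} → {q3}.

{q3}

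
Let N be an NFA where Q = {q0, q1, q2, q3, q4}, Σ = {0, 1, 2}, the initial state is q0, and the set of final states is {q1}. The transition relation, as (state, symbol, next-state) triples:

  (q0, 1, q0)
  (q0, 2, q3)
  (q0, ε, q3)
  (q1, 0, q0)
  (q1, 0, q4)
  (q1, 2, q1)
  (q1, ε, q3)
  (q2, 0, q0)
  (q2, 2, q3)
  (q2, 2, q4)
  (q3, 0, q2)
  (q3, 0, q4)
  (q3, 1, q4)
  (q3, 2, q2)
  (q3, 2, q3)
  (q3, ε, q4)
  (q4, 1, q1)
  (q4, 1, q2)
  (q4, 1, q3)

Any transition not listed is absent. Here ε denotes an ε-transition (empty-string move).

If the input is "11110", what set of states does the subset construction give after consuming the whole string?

Start: ε-closure({q0}) = {q0, q3, q4}.
Read '1': q0→{q0}, q3→{q4}, q4→{q1, q2, q3}; now {q0, q1, q2, q3, q4}.
Read '1': q0→{q0}, q1→∅, q2→∅, q3→{q4}, q4→{q1, q2, q3}; now {q0, q1, q2, q3, q4}.
Read '1': q0→{q0}, q1→∅, q2→∅, q3→{q4}, q4→{q1, q2, q3}; now {q0, q1, q2, q3, q4}.
Read '1': q0→{q0}, q1→∅, q2→∅, q3→{q4}, q4→{q1, q2, q3}; now {q0, q1, q2, q3, q4}.
Read '0': q0→∅, q1→{q0, q4}, q2→{q0}, q3→{q2, q4}, q4→∅; union {q0, q2, q4}; ε-closure = {q0, q2, q3, q4}.

{q0, q2, q3, q4}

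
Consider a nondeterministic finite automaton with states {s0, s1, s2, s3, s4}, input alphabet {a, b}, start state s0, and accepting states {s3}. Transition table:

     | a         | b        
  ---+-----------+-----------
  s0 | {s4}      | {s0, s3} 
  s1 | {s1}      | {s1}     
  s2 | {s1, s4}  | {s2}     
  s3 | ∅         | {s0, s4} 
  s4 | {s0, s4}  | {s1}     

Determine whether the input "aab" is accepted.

Yes

Start in {s0}.
Read 'a': s0→{s4}; now {s4}.
Read 'a': s4→{s0, s4}; now {s0, s4}.
Read 'b': s0→{s0, s3}, s4→{s1}; now {s0, s1, s3}.
The final set {s0, s1, s3} contains the accepting state s3.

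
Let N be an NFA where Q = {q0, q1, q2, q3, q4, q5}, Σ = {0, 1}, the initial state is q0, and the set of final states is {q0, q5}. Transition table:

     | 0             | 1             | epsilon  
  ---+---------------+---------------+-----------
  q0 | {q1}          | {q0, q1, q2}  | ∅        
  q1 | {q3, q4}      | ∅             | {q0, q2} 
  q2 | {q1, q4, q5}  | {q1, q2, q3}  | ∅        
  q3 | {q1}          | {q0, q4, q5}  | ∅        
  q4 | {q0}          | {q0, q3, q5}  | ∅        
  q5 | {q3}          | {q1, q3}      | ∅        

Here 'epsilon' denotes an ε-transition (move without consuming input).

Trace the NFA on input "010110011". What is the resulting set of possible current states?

Start in {q0}.
Read '0': {q0} → {q0, q1, q2}.
Read '1': {q0, q1, q2} → {q0, q1, q2, q3}.
Read '0': {q0, q1, q2, q3} → {q0, q1, q2, q3, q4, q5}.
Read '1': {q0, q1, q2, q3, q4, q5} → {q0, q1, q2, q3, q4, q5}.
Read '1': {q0, q1, q2, q3, q4, q5} → {q0, q1, q2, q3, q4, q5}.
Read '0': {q0, q1, q2, q3, q4, q5} → {q0, q1, q2, q3, q4, q5}.
Read '0': {q0, q1, q2, q3, q4, q5} → {q0, q1, q2, q3, q4, q5}.
Read '1': {q0, q1, q2, q3, q4, q5} → {q0, q1, q2, q3, q4, q5}.
Read '1': {q0, q1, q2, q3, q4, q5} → {q0, q1, q2, q3, q4, q5}.

{q0, q1, q2, q3, q4, q5}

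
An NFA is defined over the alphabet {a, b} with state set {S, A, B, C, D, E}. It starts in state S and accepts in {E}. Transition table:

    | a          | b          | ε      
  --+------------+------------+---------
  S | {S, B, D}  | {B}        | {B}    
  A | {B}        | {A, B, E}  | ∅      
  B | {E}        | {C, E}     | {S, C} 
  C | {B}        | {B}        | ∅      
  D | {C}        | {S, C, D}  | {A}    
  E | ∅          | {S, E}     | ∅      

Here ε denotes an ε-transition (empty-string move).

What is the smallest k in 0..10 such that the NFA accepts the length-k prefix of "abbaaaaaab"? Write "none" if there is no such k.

1

Start: ε-closure({S}) = {S, B, C}.
Read 'a': S→{S, B, D}, B→{E}, C→{B}; union {S, B, D, E}; ε-closure = {S, A, B, C, D, E}.
None of the earlier sets intersect F, but {S, A, B, C, D, E} does.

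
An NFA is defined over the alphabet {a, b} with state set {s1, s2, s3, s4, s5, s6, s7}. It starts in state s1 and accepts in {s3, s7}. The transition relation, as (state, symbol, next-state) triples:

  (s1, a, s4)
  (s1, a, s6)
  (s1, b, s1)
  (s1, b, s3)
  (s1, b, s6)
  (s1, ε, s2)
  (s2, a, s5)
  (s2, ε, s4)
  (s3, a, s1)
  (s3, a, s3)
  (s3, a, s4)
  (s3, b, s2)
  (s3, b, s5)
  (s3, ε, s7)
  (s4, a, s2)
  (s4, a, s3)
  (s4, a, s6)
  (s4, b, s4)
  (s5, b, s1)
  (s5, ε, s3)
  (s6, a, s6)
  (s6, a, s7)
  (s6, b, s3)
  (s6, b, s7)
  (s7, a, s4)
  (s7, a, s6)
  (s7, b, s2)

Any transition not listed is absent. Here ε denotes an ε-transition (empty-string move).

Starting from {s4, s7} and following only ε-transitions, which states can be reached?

{s4, s7}

Begin with {s4, s7}.
No ε-moves leave this set, so the closure equals the set itself.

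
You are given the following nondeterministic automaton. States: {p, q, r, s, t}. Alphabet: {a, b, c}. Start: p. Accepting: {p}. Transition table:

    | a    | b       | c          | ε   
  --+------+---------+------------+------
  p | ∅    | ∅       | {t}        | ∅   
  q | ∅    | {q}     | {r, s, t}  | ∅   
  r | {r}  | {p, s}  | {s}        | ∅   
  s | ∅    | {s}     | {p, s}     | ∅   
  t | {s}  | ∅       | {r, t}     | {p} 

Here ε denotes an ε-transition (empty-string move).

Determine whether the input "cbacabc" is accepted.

Start in {p}.
Read 'c': p→{t}; union {t}; ε-closure = {p, t}.
Read 'b': p→∅, t→∅; now ∅.
The set is empty and remains empty for the remaining 5 symbols.
The final set ∅ contains no accepting state.

No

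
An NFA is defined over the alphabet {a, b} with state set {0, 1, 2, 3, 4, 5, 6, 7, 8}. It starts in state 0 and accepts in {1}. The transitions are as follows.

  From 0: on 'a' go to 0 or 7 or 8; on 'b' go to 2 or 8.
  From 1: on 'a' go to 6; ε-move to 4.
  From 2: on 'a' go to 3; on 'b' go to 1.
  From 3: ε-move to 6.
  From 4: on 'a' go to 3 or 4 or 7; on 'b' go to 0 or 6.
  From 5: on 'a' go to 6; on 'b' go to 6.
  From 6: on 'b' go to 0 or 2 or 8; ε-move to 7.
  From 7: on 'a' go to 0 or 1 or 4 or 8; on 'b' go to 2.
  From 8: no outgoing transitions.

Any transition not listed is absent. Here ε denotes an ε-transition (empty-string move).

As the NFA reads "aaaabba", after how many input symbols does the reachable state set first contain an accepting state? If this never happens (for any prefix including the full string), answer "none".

Start in {0}.
Read 'a': {0} → {0, 7, 8}.
Read 'a': {0, 7, 8} → {0, 1, 4, 7, 8}.
None of the earlier sets intersect F, but {0, 1, 4, 7, 8} does.

2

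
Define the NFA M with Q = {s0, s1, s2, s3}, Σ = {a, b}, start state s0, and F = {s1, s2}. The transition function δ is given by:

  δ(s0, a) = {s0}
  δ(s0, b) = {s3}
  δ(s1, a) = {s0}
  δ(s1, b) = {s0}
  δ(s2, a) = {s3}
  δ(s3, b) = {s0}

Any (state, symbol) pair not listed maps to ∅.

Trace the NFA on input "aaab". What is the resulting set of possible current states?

{s3}

Start in {s0}.
Read 'a': s0→{s0}; now {s0}.
Read 'a': s0→{s0}; now {s0}.
Read 'a': s0→{s0}; now {s0}.
Read 'b': s0→{s3}; now {s3}.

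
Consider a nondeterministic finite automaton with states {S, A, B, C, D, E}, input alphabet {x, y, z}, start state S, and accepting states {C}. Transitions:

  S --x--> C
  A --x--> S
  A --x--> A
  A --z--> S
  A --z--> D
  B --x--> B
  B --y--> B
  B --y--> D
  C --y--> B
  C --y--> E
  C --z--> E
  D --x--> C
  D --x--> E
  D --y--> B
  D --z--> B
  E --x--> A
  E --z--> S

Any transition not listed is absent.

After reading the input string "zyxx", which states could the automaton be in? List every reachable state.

Start in {S}.
Read 'z': S→∅; now ∅.
The set is empty and remains empty for the remaining 3 symbols.

∅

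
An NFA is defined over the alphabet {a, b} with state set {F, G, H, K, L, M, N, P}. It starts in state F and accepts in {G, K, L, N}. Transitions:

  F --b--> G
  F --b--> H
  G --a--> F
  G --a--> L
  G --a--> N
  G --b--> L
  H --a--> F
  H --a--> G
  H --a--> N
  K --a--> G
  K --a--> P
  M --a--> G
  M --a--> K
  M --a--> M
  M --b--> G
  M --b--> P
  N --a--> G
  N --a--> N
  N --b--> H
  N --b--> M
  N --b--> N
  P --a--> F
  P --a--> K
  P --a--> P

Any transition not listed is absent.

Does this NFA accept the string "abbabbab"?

Start in {F}.
Read 'a': F→∅; now ∅.
The set is empty and remains empty for the remaining 7 symbols.
The final set ∅ contains no accepting state.

No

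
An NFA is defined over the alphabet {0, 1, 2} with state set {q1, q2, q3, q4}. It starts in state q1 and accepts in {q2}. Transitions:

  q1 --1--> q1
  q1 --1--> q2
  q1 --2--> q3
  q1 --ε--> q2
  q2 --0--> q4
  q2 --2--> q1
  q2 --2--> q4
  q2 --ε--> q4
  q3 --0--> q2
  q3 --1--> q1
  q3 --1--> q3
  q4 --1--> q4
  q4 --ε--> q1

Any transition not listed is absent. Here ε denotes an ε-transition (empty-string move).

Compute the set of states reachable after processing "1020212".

Start: ε-closure({q1}) = {q1, q2, q4}.
Read '1': {q1, q2, q4} → {q1, q2, q4}.
Read '0': {q1, q2, q4} → {q1, q2, q4}.
Read '2': {q1, q2, q4} → {q1, q2, q3, q4}.
Read '0': {q1, q2, q3, q4} → {q1, q2, q4}.
Read '2': {q1, q2, q4} → {q1, q2, q3, q4}.
Read '1': {q1, q2, q3, q4} → {q1, q2, q3, q4}.
Read '2': {q1, q2, q3, q4} → {q1, q2, q3, q4}.

{q1, q2, q3, q4}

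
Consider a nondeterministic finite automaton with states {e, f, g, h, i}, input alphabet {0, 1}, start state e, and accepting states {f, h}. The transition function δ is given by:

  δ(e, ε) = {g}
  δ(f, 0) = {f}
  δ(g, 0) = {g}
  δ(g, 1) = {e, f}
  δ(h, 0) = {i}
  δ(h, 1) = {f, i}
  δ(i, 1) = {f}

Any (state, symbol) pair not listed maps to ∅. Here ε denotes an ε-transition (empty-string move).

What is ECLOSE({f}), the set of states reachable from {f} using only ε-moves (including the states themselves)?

{f}

Begin with {f}.
No ε-moves leave this set, so the closure equals the set itself.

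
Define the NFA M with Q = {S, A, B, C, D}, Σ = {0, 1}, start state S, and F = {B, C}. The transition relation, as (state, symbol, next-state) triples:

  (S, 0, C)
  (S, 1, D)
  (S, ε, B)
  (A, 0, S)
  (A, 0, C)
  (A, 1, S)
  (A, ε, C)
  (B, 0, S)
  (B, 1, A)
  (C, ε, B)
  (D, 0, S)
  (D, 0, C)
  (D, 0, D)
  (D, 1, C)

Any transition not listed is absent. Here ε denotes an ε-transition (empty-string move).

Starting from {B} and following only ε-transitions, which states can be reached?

{B}

Begin with {B}.
No ε-moves leave this set, so the closure equals the set itself.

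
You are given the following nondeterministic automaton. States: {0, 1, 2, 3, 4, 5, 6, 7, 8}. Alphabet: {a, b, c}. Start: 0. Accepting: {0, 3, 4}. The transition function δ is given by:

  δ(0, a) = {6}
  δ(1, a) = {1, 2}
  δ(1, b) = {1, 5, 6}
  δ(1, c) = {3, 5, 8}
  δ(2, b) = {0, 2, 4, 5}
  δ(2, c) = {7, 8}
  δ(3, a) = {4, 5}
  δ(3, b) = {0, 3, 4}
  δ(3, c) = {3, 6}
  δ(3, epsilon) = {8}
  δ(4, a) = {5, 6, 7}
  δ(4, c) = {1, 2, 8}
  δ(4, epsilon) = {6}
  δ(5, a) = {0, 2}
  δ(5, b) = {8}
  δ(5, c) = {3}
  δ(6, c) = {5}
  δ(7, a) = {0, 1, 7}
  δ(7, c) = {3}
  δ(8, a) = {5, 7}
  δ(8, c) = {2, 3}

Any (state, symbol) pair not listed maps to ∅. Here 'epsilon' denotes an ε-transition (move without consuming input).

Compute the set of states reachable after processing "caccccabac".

∅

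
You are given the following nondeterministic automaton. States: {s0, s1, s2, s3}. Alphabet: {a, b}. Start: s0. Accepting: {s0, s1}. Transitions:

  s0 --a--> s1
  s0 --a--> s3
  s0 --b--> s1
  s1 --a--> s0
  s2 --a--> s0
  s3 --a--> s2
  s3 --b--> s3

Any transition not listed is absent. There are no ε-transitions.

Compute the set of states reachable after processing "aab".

{s1}

Start in {s0}.
Read 'a': s0→{s1, s3}; now {s1, s3}.
Read 'a': s1→{s0}, s3→{s2}; now {s0, s2}.
Read 'b': s0→{s1}, s2→∅; now {s1}.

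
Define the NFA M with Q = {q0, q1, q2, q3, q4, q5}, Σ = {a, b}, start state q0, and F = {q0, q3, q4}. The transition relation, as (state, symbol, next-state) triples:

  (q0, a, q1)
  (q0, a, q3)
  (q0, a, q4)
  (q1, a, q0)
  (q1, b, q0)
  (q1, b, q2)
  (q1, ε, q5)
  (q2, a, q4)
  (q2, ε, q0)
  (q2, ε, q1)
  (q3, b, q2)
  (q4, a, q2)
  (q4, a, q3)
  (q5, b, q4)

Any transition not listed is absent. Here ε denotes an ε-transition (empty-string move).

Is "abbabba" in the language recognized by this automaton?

Yes

Start in {q0}.
Read 'a': q0→{q1, q3, q4}; union {q1, q3, q4}; ε-closure = {q1, q3, q4, q5}.
Read 'b': q1→{q0, q2}, q3→{q2}, q4→∅, q5→{q4}; union {q0, q2, q4}; ε-closure = {q0, q1, q2, q4, q5}.
Read 'b': q0→∅, q1→{q0, q2}, q2→∅, q4→∅, q5→{q4}; union {q0, q2, q4}; ε-closure = {q0, q1, q2, q4, q5}.
Read 'a': q0→{q1, q3, q4}, q1→{q0}, q2→{q4}, q4→{q2, q3}, q5→∅; union {q0, q1, q2, q3, q4}; ε-closure = {q0, q1, q2, q3, q4, q5}.
Read 'b': q0→∅, q1→{q0, q2}, q2→∅, q3→{q2}, q4→∅, q5→{q4}; union {q0, q2, q4}; ε-closure = {q0, q1, q2, q4, q5}.
Read 'b': q0→∅, q1→{q0, q2}, q2→∅, q4→∅, q5→{q4}; union {q0, q2, q4}; ε-closure = {q0, q1, q2, q4, q5}.
Read 'a': q0→{q1, q3, q4}, q1→{q0}, q2→{q4}, q4→{q2, q3}, q5→∅; union {q0, q1, q2, q3, q4}; ε-closure = {q0, q1, q2, q3, q4, q5}.
The final set {q0, q1, q2, q3, q4, q5} contains the accepting states q0, q3, q4.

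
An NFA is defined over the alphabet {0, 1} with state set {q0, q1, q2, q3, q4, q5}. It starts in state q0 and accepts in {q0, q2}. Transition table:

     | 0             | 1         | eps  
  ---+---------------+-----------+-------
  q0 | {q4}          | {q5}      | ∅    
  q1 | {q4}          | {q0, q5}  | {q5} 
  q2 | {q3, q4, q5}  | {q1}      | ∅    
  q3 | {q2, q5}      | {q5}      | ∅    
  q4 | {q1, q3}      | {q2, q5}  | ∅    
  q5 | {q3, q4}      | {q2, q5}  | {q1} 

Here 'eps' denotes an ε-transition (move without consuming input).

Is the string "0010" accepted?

Start in {q0}.
Read '0': {q0} → {q4}.
Read '0': {q4} → {q1, q3, q5}.
Read '1': {q1, q3, q5} → {q0, q1, q2, q5}.
Read '0': {q0, q1, q2, q5} → {q1, q3, q4, q5}.
The final set {q1, q3, q4, q5} contains no accepting state.

No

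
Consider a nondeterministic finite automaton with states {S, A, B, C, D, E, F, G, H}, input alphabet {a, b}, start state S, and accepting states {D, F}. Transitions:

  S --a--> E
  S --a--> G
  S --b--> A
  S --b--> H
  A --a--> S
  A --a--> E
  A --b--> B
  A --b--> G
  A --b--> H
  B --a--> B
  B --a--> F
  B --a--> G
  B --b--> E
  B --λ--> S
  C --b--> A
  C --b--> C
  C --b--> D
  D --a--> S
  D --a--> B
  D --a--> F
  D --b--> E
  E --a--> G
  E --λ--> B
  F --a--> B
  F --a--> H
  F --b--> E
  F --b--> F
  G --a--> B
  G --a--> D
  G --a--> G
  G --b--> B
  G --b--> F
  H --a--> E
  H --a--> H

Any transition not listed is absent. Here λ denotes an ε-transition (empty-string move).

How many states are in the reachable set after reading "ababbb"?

7

Start in {S}.
Read 'a': S→{E, G}; union {E, G}; ε-closure = {S, B, E, G}.
Read 'b': S→{A, H}, B→{E}, E→∅, G→{B, F}; union {A, B, E, F, H}; ε-closure = {S, A, B, E, F, H}.
Read 'a': S→{E, G}, A→{S, E}, B→{B, F, G}, E→{G}, F→{B, H}, H→{E, H}; now {S, B, E, F, G, H}.
Read 'b': S→{A, H}, B→{E}, E→∅, F→{E, F}, G→{B, F}, H→∅; union {A, B, E, F, H}; ε-closure = {S, A, B, E, F, H}.
Read 'b': S→{A, H}, A→{B, G, H}, B→{E}, E→∅, F→{E, F}, H→∅; union {A, B, E, F, G, H}; ε-closure = {S, A, B, E, F, G, H}.
Read 'b': S→{A, H}, A→{B, G, H}, B→{E}, E→∅, F→{E, F}, G→{B, F}, H→∅; union {A, B, E, F, G, H}; ε-closure = {S, A, B, E, F, G, H}.
That set has 7 states.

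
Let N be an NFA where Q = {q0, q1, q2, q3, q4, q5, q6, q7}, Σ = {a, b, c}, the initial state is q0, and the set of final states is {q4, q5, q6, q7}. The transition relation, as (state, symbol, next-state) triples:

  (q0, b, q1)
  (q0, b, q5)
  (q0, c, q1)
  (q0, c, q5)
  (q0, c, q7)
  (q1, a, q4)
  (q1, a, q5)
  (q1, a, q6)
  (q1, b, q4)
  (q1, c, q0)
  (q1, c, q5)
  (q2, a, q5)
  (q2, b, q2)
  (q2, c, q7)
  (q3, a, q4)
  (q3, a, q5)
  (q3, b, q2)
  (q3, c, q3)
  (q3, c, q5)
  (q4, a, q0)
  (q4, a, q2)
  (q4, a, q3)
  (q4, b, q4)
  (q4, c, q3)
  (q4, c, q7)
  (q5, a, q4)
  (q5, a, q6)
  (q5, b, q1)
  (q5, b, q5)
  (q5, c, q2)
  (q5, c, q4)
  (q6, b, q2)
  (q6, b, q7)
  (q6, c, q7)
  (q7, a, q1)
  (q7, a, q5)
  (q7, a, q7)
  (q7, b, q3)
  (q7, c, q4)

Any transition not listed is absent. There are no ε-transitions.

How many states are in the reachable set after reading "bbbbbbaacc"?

Start in {q0}.
Read 'b': q0→{q1, q5}; now {q1, q5}.
Read 'b': q1→{q4}, q5→{q1, q5}; now {q1, q4, q5}.
Read 'b': q1→{q4}, q4→{q4}, q5→{q1, q5}; now {q1, q4, q5}.
Read 'b': q1→{q4}, q4→{q4}, q5→{q1, q5}; now {q1, q4, q5}.
Read 'b': q1→{q4}, q4→{q4}, q5→{q1, q5}; now {q1, q4, q5}.
Read 'b': q1→{q4}, q4→{q4}, q5→{q1, q5}; now {q1, q4, q5}.
Read 'a': q1→{q4, q5, q6}, q4→{q0, q2, q3}, q5→{q4, q6}; now {q0, q2, q3, q4, q5, q6}.
Read 'a': q0→∅, q2→{q5}, q3→{q4, q5}, q4→{q0, q2, q3}, q5→{q4, q6}, q6→∅; now {q0, q2, q3, q4, q5, q6}.
Read 'c': q0→{q1, q5, q7}, q2→{q7}, q3→{q3, q5}, q4→{q3, q7}, q5→{q2, q4}, q6→{q7}; now {q1, q2, q3, q4, q5, q7}.
Read 'c': q1→{q0, q5}, q2→{q7}, q3→{q3, q5}, q4→{q3, q7}, q5→{q2, q4}, q7→{q4}; now {q0, q2, q3, q4, q5, q7}.
That set has 6 states.

6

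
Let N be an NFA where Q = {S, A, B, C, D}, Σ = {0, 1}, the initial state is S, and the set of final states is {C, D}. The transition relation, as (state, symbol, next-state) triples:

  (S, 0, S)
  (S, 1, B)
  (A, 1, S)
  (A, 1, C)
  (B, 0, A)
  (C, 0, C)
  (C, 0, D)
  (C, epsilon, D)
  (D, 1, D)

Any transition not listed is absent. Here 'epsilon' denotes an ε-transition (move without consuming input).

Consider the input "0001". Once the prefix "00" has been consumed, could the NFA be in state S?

Start in {S}.
Read '0': {S} → {S}.
Read '0': {S} → {S}.
State S is in {S}.

Yes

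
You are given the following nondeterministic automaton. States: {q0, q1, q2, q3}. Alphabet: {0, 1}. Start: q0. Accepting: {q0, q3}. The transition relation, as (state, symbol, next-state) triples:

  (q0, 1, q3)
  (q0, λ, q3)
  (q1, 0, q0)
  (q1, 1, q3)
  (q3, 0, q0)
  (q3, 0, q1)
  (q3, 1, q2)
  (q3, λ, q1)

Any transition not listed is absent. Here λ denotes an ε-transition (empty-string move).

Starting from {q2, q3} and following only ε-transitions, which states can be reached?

Begin with {q2, q3}.
ε-move q3 → q1; add q1.

{q1, q2, q3}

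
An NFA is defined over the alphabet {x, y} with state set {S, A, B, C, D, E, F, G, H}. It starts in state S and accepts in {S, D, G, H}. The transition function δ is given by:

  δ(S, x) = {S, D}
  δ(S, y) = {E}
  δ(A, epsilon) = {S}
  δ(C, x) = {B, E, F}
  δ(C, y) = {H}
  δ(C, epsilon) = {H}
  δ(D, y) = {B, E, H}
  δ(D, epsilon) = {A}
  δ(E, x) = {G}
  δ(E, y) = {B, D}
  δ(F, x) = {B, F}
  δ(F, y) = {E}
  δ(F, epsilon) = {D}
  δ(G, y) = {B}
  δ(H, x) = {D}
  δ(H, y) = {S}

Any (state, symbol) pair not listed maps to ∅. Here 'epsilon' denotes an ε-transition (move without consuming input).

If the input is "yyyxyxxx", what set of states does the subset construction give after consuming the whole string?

{S, A, D}

Start in {S}.
Read 'y': S→{E}; now {E}.
Read 'y': E→{B, D}; union {B, D}; ε-closure = {S, A, B, D}.
Read 'y': S→{E}, A→∅, B→∅, D→{B, E, H}; now {B, E, H}.
Read 'x': B→∅, E→{G}, H→{D}; union {D, G}; ε-closure = {S, A, D, G}.
Read 'y': S→{E}, A→∅, D→{B, E, H}, G→{B}; now {B, E, H}.
Read 'x': B→∅, E→{G}, H→{D}; union {D, G}; ε-closure = {S, A, D, G}.
Read 'x': S→{S, D}, A→∅, D→∅, G→∅; union {S, D}; ε-closure = {S, A, D}.
Read 'x': S→{S, D}, A→∅, D→∅; union {S, D}; ε-closure = {S, A, D}.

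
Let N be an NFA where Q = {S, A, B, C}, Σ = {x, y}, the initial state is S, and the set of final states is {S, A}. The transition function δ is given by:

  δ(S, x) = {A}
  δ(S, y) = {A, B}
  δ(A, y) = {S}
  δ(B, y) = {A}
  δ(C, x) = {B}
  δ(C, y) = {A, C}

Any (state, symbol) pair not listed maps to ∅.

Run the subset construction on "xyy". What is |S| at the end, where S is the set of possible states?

2

Start in {S}.
Read 'x': S→{A}; now {A}.
Read 'y': A→{S}; now {S}.
Read 'y': S→{A, B}; now {A, B}.
That set has 2 states.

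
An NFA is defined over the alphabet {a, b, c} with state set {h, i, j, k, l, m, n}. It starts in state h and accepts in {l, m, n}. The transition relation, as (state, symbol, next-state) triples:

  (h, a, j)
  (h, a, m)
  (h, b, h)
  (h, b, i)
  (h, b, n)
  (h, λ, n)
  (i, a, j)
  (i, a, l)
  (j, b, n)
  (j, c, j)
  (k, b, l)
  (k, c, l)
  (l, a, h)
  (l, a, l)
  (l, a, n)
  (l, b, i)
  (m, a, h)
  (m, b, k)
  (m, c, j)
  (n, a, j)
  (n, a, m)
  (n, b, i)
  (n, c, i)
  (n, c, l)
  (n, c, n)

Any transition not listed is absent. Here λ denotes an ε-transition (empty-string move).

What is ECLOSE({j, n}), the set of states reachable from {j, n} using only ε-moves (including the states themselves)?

{j, n}

Begin with {j, n}.
No ε-moves leave this set, so the closure equals the set itself.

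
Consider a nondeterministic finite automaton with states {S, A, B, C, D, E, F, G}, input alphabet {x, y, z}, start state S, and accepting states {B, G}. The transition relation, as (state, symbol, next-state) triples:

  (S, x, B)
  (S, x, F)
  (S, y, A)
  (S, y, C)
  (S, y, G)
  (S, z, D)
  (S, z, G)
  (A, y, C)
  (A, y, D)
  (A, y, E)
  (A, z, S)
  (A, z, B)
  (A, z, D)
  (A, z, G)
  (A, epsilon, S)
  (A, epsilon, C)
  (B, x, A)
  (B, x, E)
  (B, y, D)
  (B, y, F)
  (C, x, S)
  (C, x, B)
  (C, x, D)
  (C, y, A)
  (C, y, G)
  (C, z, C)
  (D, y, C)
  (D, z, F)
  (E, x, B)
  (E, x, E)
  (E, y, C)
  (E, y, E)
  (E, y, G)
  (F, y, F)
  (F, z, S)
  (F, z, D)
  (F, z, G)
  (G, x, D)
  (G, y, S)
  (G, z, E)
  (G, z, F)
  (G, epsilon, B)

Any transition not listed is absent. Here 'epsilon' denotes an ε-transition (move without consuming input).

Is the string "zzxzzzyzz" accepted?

Start in {S}.
Read 'z': S→{D, G}; union {D, G}; ε-closure = {B, D, G}.
Read 'z': B→∅, D→{F}, G→{E, F}; now {E, F}.
Read 'x': E→{B, E}, F→∅; now {B, E}.
Read 'z': B→∅, E→∅; now ∅.
The set is empty and remains empty for the remaining 5 symbols.
The final set ∅ contains no accepting state.

No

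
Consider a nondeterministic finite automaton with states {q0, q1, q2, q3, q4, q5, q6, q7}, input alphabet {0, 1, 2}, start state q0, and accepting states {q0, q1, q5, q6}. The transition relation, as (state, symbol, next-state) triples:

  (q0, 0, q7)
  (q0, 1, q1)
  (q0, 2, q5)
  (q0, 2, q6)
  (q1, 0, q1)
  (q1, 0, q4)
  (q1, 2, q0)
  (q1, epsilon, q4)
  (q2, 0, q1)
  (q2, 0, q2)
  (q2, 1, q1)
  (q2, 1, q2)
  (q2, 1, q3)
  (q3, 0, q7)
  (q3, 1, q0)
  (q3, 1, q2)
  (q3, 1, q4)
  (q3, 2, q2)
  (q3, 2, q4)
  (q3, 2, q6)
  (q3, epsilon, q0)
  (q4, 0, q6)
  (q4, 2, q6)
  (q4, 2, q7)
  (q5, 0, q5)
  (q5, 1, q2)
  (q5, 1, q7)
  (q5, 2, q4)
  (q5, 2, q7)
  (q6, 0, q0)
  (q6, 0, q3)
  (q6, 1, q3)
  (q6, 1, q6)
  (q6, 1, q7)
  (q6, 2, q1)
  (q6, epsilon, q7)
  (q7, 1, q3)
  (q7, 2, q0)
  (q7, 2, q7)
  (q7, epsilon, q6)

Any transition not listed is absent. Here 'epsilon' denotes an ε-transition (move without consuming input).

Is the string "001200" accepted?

Yes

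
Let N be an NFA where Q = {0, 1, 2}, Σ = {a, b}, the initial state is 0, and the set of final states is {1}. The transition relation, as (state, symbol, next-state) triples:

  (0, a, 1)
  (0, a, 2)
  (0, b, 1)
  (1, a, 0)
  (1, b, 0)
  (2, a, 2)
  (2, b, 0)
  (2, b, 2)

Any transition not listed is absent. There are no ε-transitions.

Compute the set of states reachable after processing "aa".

Start in {0}.
Read 'a': 0→{1, 2}; now {1, 2}.
Read 'a': 1→{0}, 2→{2}; now {0, 2}.

{0, 2}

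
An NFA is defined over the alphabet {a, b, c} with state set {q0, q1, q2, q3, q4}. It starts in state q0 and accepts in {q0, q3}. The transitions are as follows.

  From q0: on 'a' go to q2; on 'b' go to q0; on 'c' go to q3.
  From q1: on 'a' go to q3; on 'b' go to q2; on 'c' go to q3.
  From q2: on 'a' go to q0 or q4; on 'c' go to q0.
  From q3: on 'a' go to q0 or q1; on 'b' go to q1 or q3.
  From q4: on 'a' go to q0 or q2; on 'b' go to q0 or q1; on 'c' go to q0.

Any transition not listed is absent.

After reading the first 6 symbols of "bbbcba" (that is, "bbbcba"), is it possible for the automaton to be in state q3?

Start in {q0}.
Read 'b': q0→{q0}; now {q0}.
Read 'b': q0→{q0}; now {q0}.
Read 'b': q0→{q0}; now {q0}.
Read 'c': q0→{q3}; now {q3}.
Read 'b': q3→{q1, q3}; now {q1, q3}.
Read 'a': q1→{q3}, q3→{q0, q1}; now {q0, q1, q3}.
State q3 is in {q0, q1, q3}.

Yes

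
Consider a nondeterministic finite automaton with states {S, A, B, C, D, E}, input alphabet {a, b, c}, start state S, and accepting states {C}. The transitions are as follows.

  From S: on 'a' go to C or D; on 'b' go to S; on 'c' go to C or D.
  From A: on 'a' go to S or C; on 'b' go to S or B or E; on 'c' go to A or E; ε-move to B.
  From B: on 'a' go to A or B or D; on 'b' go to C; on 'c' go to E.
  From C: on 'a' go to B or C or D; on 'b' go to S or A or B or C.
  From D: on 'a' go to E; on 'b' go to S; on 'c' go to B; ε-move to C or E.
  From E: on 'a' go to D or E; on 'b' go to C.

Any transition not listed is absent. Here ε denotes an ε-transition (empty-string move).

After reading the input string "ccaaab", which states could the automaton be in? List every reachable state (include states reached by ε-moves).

Start in {S}.
Read 'c': S→{C, D}; union {C, D}; ε-closure = {C, D, E}.
Read 'c': C→∅, D→{B}, E→∅; now {B}.
Read 'a': B→{A, B, D}; union {A, B, D}; ε-closure = {A, B, C, D, E}.
Read 'a': A→{S, C}, B→{A, B, D}, C→{B, C, D}, D→{E}, E→{D, E}; now {S, A, B, C, D, E}.
Read 'a': S→{C, D}, A→{S, C}, B→{A, B, D}, C→{B, C, D}, D→{E}, E→{D, E}; now {S, A, B, C, D, E}.
Read 'b': S→{S}, A→{S, B, E}, B→{C}, C→{S, A, B, C}, D→{S}, E→{C}; now {S, A, B, C, E}.

{S, A, B, C, E}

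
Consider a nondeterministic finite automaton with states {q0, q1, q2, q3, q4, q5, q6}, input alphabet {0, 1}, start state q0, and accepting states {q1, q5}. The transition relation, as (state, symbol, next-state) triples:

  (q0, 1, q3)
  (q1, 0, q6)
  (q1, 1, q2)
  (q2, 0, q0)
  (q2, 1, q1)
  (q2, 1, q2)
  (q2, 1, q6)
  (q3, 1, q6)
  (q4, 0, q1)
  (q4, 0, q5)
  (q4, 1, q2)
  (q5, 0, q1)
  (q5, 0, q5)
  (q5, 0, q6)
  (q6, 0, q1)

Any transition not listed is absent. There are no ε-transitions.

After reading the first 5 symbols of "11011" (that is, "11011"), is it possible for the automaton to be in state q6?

Yes

Start in {q0}.
Read '1': q0→{q3}; now {q3}.
Read '1': q3→{q6}; now {q6}.
Read '0': q6→{q1}; now {q1}.
Read '1': q1→{q2}; now {q2}.
Read '1': q2→{q1, q2, q6}; now {q1, q2, q6}.
State q6 is in {q1, q2, q6}.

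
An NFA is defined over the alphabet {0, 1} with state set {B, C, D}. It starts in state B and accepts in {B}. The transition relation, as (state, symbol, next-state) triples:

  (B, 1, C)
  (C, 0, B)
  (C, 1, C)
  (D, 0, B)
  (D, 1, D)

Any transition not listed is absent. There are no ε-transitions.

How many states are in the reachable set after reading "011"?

Start in {B}.
Read '0': {B} → ∅.
The set is empty and remains empty for the remaining 2 symbols.
That set has 0 states.

0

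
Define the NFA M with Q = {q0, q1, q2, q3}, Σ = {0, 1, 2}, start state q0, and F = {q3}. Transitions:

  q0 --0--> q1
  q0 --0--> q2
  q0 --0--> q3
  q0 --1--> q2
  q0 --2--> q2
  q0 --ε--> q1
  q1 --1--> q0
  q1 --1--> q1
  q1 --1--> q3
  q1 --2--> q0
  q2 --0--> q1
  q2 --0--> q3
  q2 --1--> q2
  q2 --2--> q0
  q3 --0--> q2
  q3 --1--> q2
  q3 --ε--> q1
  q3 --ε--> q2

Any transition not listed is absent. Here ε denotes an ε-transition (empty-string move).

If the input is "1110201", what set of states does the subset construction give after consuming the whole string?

{q0, q1, q2, q3}

Start: ε-closure({q0}) = {q0, q1}.
Read '1': q0→{q2}, q1→{q0, q1, q3}; now {q0, q1, q2, q3}.
Read '1': q0→{q2}, q1→{q0, q1, q3}, q2→{q2}, q3→{q2}; now {q0, q1, q2, q3}.
Read '1': q0→{q2}, q1→{q0, q1, q3}, q2→{q2}, q3→{q2}; now {q0, q1, q2, q3}.
Read '0': q0→{q1, q2, q3}, q1→∅, q2→{q1, q3}, q3→{q2}; now {q1, q2, q3}.
Read '2': q1→{q0}, q2→{q0}, q3→∅; union {q0}; ε-closure = {q0, q1}.
Read '0': q0→{q1, q2, q3}, q1→∅; now {q1, q2, q3}.
Read '1': q1→{q0, q1, q3}, q2→{q2}, q3→{q2}; now {q0, q1, q2, q3}.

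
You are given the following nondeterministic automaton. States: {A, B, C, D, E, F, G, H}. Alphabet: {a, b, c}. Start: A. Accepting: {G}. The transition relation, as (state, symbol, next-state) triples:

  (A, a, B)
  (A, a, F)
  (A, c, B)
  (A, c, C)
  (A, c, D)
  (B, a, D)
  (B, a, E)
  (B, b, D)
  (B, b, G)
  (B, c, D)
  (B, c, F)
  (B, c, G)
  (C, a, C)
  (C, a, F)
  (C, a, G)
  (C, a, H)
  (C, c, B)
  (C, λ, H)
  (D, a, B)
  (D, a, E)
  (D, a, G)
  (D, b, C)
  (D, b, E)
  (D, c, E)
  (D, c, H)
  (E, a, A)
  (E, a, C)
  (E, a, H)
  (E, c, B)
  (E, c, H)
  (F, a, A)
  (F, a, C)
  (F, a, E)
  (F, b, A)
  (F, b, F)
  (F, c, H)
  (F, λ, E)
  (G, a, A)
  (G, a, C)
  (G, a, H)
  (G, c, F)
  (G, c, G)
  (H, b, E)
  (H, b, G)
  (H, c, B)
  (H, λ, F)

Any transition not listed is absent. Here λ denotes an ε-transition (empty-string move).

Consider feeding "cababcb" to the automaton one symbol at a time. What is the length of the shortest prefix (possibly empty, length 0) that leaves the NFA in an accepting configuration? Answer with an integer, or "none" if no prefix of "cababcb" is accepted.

Start in {A}.
Read 'c': A→{B, C, D}; union {B, C, D}; ε-closure = {B, C, D, E, F, H}.
Read 'a': B→{D, E}, C→{C, F, G, H}, D→{B, E, G}, E→{A, C, H}, F→{A, C, E}, H→∅; now {A, B, C, D, E, F, G, H}.
None of the earlier sets intersect F, but {A, B, C, D, E, F, G, H} does.

2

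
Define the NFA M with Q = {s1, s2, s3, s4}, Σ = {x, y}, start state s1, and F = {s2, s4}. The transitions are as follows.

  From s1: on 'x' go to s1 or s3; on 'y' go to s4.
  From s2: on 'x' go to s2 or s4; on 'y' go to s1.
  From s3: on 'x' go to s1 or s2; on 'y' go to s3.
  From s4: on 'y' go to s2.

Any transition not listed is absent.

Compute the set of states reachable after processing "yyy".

{s1}

Start in {s1}.
Read 'y': {s1} → {s4}.
Read 'y': {s4} → {s2}.
Read 'y': {s2} → {s1}.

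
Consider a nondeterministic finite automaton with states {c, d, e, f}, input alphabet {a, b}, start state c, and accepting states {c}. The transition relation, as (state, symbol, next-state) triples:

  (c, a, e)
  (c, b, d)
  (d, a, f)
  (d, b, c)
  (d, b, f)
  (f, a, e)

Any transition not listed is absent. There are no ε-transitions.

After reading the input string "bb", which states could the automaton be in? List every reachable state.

{c, f}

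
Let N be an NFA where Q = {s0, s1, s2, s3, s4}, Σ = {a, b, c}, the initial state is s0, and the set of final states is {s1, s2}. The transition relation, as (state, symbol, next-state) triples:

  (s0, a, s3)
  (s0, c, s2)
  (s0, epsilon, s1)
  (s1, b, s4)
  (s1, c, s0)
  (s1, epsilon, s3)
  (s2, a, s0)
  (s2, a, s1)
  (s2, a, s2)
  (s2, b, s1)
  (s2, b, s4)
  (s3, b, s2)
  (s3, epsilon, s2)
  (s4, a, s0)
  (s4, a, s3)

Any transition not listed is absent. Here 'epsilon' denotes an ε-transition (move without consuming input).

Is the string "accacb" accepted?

Yes

Start: ε-closure({s0}) = {s0, s1, s2, s3}.
Read 'a': s0→{s3}, s1→∅, s2→{s0, s1, s2}, s3→∅; now {s0, s1, s2, s3}.
Read 'c': s0→{s2}, s1→{s0}, s2→∅, s3→∅; union {s0, s2}; ε-closure = {s0, s1, s2, s3}.
Read 'c': s0→{s2}, s1→{s0}, s2→∅, s3→∅; union {s0, s2}; ε-closure = {s0, s1, s2, s3}.
Read 'a': s0→{s3}, s1→∅, s2→{s0, s1, s2}, s3→∅; now {s0, s1, s2, s3}.
Read 'c': s0→{s2}, s1→{s0}, s2→∅, s3→∅; union {s0, s2}; ε-closure = {s0, s1, s2, s3}.
Read 'b': s0→∅, s1→{s4}, s2→{s1, s4}, s3→{s2}; union {s1, s2, s4}; ε-closure = {s1, s2, s3, s4}.
The final set {s1, s2, s3, s4} contains the accepting states s1, s2.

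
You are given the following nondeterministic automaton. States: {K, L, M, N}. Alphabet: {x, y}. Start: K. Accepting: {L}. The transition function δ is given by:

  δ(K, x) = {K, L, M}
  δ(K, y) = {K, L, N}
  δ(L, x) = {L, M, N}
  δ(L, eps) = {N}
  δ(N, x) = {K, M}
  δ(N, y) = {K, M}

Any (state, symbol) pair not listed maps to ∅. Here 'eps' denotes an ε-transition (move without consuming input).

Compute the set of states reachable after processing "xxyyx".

{K, L, M, N}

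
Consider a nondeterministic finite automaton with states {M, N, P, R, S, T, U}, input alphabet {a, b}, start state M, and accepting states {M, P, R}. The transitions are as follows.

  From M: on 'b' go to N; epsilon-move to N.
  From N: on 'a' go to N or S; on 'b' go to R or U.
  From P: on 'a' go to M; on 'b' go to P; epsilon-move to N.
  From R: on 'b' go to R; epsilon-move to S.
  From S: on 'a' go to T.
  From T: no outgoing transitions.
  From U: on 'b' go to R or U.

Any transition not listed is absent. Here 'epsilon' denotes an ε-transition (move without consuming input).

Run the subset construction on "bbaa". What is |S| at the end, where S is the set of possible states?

0

Start: ε-closure({M}) = {M, N}.
Read 'b': M→{N}, N→{R, U}; union {N, R, U}; ε-closure = {N, R, S, U}.
Read 'b': N→{R, U}, R→{R}, S→∅, U→{R, U}; union {R, U}; ε-closure = {R, S, U}.
Read 'a': R→∅, S→{T}, U→∅; now {T}.
Read 'a': T→∅; now ∅.
That set has 0 states.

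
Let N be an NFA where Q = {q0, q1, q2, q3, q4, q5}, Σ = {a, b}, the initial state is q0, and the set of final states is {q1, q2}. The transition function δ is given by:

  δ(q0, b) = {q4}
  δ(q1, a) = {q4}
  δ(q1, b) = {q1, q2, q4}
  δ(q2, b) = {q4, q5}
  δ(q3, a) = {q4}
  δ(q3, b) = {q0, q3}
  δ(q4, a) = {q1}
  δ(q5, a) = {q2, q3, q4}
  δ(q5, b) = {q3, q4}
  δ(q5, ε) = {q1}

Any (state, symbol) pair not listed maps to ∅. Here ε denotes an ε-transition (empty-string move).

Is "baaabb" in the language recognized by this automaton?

Yes

Start in {q0}.
Read 'b': {q0} → {q4}.
Read 'a': {q4} → {q1}.
Read 'a': {q1} → {q4}.
Read 'a': {q4} → {q1}.
Read 'b': {q1} → {q1, q2, q4}.
Read 'b': {q1, q2, q4} → {q1, q2, q4, q5}.
The final set {q1, q2, q4, q5} contains the accepting states q1, q2.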